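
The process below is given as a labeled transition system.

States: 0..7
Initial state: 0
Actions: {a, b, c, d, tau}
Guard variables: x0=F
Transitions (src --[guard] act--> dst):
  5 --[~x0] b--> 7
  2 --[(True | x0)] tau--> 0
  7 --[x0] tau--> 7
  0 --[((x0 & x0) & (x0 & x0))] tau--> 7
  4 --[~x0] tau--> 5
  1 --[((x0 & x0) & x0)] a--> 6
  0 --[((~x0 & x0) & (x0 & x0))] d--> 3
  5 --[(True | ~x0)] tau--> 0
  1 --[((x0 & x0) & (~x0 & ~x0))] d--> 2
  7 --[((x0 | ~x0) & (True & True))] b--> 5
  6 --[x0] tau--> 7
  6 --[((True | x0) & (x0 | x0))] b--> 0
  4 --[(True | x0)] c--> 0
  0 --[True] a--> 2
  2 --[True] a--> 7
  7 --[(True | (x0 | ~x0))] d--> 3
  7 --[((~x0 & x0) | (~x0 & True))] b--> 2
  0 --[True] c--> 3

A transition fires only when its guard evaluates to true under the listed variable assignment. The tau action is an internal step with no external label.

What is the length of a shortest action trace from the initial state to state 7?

Answer: 2

Analysis:
Breadth-first toward 7:
  depth 0: {0}
  depth 1: {2,3}
  depth 2: {7}
7 enters at depth 2; path a·a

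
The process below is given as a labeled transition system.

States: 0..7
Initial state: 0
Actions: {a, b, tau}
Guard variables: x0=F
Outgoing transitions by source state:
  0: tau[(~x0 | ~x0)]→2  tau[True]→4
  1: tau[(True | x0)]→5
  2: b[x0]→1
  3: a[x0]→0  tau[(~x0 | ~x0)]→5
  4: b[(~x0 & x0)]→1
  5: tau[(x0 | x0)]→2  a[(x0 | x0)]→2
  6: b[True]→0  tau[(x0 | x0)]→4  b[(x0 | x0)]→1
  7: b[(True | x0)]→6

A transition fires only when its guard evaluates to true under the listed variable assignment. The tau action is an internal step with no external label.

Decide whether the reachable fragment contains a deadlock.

Answer: DEADLOCK at state 2

Trace:
Reachable = {0,2,4}
  0: tau→2  tau→4  [2 out]
  2: ∅  [deadlock]
  4: ∅  [deadlock]
trace reaching 2: tau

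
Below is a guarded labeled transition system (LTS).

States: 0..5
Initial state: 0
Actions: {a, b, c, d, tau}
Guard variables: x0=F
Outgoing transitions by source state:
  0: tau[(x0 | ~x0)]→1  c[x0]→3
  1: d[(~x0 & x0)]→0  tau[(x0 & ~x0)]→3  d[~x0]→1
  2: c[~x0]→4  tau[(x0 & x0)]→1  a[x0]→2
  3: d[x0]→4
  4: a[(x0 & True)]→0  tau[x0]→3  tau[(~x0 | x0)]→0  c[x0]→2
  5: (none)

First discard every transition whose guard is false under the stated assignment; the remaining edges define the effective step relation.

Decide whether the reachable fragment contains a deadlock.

Answer: DEADLOCK-FREE

Trace:
R = {0,1}
  0: tau→1  [1 out]
  1: d→1  [1 out]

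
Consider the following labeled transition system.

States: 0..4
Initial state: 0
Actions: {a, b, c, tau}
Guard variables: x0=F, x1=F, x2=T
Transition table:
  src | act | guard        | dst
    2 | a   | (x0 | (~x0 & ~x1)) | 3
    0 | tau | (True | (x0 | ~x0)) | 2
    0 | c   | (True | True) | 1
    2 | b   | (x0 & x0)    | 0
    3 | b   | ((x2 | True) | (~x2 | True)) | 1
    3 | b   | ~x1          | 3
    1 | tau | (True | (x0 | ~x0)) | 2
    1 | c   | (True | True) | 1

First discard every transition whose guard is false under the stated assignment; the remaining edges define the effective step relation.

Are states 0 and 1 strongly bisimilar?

Answer: BISIMILAR

Analysis:
Bisimulation quotient by refinement:
  P[0] = {{0,1,2,3,4}}
  P[1] = {{0,1},{2},{3},{4}}
4 equivalence class(es) (converged in 2)
0∈{0,1}, 1∈{0,1}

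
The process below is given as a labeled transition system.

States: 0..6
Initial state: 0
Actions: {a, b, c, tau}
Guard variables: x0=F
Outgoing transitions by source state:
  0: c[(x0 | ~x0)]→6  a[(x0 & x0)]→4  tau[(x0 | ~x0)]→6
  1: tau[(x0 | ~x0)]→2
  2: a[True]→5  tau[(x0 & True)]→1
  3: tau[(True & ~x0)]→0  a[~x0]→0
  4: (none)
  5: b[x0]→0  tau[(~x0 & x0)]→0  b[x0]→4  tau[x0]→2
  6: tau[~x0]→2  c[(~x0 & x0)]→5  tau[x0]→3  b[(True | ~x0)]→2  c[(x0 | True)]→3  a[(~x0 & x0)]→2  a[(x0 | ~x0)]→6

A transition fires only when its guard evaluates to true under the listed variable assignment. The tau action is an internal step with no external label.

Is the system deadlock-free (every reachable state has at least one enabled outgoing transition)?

Reach set: {0,2,3,5,6}
  0: c→6  tau→6  [2 exit(s)]
  2: a→5  [1 exit(s)]
  3: a→0  tau→0  [2 exit(s)]
  5: ∅  [STUCK]
  6: a→6  b→2  c→3  tau→2  [4 exit(s)]
witness 5: c·tau·a

Answer: DEADLOCK at state 5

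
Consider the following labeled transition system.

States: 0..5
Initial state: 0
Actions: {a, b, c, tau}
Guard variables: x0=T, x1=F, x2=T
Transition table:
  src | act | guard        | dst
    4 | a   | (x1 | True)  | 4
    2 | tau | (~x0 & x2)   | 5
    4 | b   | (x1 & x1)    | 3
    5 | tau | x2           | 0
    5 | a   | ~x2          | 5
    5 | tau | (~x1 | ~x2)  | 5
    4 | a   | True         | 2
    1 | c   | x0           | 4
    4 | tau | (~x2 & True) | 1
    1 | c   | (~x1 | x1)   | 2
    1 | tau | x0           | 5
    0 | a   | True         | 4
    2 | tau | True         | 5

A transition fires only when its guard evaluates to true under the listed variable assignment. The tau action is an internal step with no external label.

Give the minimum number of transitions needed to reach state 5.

Breadth-first toward 5:
  L0 = {0}
  L1 = {4}
  L2 = {2}
  L3 = {5}
first hit 5 at d=3 via a·a·tau

Answer: 3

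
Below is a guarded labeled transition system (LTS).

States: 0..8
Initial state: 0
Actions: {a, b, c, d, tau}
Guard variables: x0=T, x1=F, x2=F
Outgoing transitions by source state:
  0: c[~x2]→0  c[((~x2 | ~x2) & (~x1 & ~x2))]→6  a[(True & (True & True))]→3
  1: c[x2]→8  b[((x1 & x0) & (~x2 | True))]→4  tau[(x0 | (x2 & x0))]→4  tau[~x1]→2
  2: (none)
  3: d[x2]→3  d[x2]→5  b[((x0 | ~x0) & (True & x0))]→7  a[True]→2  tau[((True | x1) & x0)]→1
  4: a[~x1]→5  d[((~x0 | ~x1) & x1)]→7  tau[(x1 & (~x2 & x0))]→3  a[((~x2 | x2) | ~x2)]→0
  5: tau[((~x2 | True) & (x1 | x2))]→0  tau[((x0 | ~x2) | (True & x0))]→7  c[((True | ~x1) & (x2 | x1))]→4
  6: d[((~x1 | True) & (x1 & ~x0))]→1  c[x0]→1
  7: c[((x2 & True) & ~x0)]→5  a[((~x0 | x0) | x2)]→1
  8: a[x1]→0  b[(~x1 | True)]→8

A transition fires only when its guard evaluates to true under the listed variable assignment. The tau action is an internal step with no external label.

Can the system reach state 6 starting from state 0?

Guard filter leaves 14 enabled edge(s).
depth 0: {0}
depth 1: {3,6}  total {0,3,6}
depth 2: {1,2,7}  total {0,1,2,3,6,7}
depth 3: {4}  total {0,1,2,3,4,6,7}
depth 4: {5}  total {0,1,2,3,4,5,6,7}
R = {0,1,2,3,4,5,6,7}
witness 6: c

Answer: REACHABLE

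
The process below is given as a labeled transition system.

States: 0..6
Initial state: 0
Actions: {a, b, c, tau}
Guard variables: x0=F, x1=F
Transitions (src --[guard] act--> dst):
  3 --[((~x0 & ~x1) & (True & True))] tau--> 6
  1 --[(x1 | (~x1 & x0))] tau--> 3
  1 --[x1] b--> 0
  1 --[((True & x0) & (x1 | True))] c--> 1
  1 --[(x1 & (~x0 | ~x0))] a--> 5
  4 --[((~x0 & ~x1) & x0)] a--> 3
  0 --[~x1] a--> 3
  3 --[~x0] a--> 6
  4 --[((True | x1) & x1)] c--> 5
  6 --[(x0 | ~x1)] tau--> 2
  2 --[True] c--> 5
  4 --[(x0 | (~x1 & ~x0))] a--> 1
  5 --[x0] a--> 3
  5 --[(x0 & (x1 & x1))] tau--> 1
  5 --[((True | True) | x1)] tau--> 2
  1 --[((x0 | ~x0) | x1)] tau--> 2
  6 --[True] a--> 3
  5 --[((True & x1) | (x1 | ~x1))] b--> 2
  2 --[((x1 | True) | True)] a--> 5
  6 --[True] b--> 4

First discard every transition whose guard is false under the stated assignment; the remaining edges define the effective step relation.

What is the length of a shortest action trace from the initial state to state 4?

Breadth-first toward 4:
  Layer 0: {0}
  Layer 1: {3}
  Layer 2: {6}
  Layer 3: {2,4}
4 enters at depth 3; path a·a·b

Answer: 3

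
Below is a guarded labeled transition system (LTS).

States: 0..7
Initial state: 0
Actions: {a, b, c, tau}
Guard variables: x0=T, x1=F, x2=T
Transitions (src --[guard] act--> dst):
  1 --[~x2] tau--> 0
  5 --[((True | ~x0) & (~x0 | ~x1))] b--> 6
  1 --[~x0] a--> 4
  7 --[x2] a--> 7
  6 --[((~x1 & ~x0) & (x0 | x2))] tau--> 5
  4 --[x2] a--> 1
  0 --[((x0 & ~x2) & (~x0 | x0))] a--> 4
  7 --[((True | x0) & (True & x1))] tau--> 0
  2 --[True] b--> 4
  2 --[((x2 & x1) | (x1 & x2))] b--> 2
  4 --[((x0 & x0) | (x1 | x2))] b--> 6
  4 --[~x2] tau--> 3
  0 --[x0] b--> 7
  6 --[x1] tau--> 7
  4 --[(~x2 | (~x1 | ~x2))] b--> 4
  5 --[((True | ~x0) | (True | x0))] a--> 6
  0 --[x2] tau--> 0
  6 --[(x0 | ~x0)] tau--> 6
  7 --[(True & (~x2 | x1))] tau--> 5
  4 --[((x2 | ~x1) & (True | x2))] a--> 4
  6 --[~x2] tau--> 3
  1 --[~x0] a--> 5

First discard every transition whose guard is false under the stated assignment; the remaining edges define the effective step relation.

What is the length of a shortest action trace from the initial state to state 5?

Answer: UNREACHABLE

Trace:
Layered search for 5:
  L0 = {0}
  L1 = {7}
5 never appears.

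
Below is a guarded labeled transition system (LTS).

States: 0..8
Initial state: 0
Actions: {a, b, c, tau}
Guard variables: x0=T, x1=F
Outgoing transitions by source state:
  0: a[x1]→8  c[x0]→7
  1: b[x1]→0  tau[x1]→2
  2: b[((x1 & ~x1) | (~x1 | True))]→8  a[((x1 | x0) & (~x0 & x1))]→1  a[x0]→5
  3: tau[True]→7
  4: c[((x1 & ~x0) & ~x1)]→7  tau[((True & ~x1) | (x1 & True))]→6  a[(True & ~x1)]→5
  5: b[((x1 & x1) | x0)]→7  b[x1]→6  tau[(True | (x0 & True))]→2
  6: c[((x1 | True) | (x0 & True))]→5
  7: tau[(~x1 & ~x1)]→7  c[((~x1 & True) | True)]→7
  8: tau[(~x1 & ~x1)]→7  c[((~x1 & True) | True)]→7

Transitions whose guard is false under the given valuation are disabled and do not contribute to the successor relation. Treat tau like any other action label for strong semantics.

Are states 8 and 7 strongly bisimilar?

Answer: BISIMILAR

Working:
Compute ~ classes (split until stable):
  P[0] = {{0,1,2,3,4,5,6,7,8}}
  P[1] = {{0,6},{1},{2},{3},{4},{5},{7,8}}
  P[2] = {{0},{1},{2},{3},{4},{5},{6},{7,8}}
stable after 3 split(s): 8 block(s)
8∈{7,8}, 7∈{7,8}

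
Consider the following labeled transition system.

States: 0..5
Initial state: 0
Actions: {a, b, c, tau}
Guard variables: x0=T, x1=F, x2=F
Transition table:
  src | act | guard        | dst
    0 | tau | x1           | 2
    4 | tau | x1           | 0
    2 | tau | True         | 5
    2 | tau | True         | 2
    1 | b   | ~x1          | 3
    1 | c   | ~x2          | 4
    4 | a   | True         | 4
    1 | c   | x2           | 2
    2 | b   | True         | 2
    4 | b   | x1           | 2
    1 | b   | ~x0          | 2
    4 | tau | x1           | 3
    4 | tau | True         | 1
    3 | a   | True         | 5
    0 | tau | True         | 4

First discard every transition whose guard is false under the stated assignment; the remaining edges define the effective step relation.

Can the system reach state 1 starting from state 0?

Answer: REACHABLE

Trace:
9 transition(s) survive guard evaluation.
depth 0: {0}
depth 1: {4}  now seen {0,4}
depth 2: {1}  now seen {0,1,4}
depth 3: {3}  now seen {0,1,3,4}
depth 4: {5}  now seen {0,1,3,4,5}
R = {0,1,3,4,5}
trace reaching 1: tau·tau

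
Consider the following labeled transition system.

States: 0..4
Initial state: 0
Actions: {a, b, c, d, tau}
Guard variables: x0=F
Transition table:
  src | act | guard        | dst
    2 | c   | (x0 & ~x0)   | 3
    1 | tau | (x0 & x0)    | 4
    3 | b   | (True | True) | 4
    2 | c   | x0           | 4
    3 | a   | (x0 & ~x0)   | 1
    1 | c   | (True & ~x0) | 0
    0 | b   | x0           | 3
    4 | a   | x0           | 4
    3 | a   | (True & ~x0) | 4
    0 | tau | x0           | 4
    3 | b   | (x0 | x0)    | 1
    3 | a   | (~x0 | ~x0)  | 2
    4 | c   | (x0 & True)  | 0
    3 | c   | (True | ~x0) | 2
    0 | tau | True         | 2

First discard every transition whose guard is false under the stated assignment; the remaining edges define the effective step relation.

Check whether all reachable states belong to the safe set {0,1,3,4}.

Allowed set {0,1,3,4}
Reach set: {0,2}
  0: safe
  2: outside
witness against invariant: tau → 2

Answer: INVARIANT VIOLATED at state 2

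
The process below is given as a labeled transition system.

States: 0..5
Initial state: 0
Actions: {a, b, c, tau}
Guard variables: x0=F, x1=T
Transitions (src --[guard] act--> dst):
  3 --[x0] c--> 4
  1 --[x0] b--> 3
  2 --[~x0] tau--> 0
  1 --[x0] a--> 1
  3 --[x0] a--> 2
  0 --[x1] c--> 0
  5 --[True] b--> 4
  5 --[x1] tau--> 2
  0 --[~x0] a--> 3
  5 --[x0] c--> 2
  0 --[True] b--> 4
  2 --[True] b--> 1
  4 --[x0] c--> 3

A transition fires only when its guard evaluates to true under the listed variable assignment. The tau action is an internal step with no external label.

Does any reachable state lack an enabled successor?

Reach set: {0,3,4}
  0: a→3  b→4  c→0  [3 out]
  3: ∅  [deadlock]
  4: ∅  [deadlock]
witness 3: a

Answer: DEADLOCK at state 3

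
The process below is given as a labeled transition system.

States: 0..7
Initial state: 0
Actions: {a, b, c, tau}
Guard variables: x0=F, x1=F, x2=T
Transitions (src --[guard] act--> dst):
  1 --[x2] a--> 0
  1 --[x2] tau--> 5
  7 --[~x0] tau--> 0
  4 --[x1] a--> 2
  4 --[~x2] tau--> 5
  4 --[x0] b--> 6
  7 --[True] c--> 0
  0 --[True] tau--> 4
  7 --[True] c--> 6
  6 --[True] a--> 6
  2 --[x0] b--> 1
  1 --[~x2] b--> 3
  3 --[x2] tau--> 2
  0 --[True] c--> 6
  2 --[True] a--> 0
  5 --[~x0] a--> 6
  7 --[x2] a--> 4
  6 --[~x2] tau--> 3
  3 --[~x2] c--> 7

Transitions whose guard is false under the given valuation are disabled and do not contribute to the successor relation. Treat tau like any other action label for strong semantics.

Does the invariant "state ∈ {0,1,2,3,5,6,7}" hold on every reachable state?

Allowed set {0,1,2,3,5,6,7}
Reachable = {0,4,6}
  0: ok
  4: VIOLATES
  6: ok
counterexample path to 4: tau

Answer: INVARIANT VIOLATED at state 4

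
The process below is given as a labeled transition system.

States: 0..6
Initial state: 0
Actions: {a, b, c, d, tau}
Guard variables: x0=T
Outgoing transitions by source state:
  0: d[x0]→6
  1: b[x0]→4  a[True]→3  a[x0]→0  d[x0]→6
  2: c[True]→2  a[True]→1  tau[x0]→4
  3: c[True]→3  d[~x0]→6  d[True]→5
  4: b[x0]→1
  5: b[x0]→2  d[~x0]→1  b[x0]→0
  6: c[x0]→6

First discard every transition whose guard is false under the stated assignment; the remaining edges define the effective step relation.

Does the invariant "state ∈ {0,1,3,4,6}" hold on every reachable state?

Inv-set: {0,1,3,4,6}
Reachable = {0,6}
  0: safe
  6: safe

Answer: INVARIANT HOLDS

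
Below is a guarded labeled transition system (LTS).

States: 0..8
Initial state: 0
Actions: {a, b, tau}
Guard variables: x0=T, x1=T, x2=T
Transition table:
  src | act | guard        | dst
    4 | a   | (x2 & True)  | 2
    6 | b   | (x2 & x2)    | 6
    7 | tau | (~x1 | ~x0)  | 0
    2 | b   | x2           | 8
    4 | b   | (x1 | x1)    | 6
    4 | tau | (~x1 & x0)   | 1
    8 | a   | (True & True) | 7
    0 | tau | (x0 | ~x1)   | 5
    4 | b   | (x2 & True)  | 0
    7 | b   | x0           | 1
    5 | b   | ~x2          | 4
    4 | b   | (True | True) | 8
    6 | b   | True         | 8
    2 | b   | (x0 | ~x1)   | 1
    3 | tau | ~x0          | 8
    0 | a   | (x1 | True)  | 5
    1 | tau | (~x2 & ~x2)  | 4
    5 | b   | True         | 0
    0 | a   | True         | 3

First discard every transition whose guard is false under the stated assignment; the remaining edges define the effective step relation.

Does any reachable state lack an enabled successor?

Answer: DEADLOCK at state 3

Analysis:
Reach set: {0,3,5}
  0: a→3  a→5  tau→5  [3 exit(s)]
  3: ∅  [no exit]
  5: b→0  [1 exit(s)]
witness 3: a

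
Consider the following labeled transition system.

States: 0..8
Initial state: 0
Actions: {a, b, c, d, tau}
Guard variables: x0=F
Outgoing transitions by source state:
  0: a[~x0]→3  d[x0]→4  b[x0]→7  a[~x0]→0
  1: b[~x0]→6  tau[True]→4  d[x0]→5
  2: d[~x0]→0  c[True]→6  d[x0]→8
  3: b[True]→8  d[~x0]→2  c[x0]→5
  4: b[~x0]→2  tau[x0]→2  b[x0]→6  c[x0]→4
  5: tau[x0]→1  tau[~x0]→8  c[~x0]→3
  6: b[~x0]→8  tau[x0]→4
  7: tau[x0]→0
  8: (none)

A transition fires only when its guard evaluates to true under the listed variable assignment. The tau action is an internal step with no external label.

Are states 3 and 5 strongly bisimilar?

Answer: NOT BISIMILAR

Trace:
Bisimulation quotient by refinement:
  π0 = {{0,1,2,3,4,5,6,7,8}}
  π1 = {{0},{1},{2},{3},{4,6},{5},{7,8}}
  π2 = {{0},{1},{2},{3},{4},{5},{6},{7,8}}
8 equivalence class(es) (converged in 3)
3∈{3}, 5∈{5}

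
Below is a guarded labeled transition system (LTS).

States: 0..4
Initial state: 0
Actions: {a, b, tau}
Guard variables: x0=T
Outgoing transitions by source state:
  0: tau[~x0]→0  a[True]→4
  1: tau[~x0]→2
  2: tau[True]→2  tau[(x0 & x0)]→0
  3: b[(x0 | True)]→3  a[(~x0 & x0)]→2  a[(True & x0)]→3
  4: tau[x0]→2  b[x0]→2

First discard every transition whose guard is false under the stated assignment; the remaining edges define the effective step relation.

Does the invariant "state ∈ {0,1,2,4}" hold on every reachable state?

Allowed set {0,1,2,4}
Reach set: {0,2,4}
  0: safe
  2: safe
  4: safe

Answer: INVARIANT HOLDS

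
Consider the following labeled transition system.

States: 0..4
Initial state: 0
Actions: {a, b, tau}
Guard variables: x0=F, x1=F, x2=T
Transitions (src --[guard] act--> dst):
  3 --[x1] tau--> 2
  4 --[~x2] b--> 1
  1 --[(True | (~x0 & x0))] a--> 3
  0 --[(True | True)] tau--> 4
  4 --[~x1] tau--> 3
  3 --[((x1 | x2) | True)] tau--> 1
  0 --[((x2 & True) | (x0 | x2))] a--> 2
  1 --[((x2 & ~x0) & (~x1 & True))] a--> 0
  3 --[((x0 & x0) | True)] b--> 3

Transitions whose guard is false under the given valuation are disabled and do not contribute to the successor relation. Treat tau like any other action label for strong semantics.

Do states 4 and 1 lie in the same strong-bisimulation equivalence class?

Bisimulation quotient by refinement:
  round 0: {{0,1,2,3,4}}
  round 1: {{0},{1},{2},{3},{4}}
stable after 2 split(s): 5 block(s)
4∈{4}, 1∈{1}

Answer: NOT BISIMILAR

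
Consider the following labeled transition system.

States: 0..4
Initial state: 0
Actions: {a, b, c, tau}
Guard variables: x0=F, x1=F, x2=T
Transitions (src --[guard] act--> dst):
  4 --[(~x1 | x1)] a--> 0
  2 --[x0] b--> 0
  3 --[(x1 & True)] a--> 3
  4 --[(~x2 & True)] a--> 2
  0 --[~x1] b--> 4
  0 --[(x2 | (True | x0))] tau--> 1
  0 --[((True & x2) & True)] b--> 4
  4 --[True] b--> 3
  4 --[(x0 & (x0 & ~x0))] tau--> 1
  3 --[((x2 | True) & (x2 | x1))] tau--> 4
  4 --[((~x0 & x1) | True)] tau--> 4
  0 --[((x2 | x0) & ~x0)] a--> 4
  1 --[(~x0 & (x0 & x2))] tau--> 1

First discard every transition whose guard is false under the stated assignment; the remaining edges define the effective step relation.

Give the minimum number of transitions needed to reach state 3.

Answer: 2

Analysis:
Layered search for 3:
  Layer 0: {0}
  Layer 1: {1,4}
  Layer 2: {3}
depth(3)=2, e.g. a·b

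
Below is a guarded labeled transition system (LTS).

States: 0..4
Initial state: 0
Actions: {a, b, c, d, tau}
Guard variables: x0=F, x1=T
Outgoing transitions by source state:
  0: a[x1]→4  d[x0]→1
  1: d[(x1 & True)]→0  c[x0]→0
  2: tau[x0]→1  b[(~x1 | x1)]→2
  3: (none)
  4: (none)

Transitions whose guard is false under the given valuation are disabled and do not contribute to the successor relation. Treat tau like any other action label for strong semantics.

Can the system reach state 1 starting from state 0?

Answer: UNREACHABLE

Analysis:
After dropping false guards: 3 live edges.
L0 = {0}
L1 = {4}  cumulative {0,4}
Reachable = {0,4}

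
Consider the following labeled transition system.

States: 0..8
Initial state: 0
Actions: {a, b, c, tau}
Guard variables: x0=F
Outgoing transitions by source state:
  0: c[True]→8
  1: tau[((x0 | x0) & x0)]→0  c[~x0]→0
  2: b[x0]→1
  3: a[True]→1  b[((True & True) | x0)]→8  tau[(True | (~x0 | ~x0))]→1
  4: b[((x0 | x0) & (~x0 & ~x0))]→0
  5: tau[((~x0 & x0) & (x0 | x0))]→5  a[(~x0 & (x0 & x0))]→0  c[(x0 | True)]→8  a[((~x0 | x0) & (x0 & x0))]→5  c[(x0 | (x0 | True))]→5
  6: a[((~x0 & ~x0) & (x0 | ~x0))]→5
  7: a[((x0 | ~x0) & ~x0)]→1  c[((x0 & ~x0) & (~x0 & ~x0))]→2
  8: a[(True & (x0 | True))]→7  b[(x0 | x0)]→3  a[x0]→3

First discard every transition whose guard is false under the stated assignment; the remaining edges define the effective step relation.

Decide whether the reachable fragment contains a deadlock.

Answer: DEADLOCK-FREE

Working:
Reach set: {0,1,7,8}
  0: c→8  [1 out]
  1: c→0  [1 out]
  7: a→1  [1 out]
  8: a→7  [1 out]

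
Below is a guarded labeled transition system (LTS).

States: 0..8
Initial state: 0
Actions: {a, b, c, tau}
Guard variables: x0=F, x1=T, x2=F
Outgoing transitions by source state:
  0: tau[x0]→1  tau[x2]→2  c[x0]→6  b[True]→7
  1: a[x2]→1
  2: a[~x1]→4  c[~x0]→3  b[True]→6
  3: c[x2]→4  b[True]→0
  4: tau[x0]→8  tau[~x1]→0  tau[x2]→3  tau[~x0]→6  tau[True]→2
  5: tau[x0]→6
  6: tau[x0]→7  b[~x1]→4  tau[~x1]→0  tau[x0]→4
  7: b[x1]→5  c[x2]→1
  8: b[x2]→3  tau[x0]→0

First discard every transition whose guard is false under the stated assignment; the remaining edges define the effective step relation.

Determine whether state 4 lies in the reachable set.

7 transition(s) survive guard evaluation.
L0 = {0}
L1 = {7}  total {0,7}
L2 = {5}  total {0,5,7}
R = {0,5,7}

Answer: UNREACHABLE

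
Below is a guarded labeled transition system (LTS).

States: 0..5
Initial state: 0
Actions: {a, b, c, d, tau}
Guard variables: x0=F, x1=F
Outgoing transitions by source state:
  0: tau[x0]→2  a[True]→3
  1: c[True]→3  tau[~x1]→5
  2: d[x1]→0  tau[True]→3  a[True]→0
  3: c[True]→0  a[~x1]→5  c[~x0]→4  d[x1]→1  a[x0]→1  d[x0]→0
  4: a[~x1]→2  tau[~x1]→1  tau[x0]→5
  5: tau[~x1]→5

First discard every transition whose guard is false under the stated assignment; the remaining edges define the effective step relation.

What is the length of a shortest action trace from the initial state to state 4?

Breadth-first toward 4:
  Layer 0: {0}
  Layer 1: {3}
  Layer 2: {4,5}
4 enters at depth 2; path a·c

Answer: 2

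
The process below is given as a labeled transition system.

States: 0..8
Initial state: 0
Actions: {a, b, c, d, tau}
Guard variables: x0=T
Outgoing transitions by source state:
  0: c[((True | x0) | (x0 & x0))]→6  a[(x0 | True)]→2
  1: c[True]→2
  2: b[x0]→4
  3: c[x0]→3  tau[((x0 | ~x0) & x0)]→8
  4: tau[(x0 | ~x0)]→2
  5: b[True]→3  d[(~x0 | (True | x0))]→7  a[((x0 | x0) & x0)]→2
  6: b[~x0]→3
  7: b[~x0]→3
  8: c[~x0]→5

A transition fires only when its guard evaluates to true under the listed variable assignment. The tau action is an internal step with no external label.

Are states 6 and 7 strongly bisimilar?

Answer: BISIMILAR

Working:
Bisimulation quotient by refinement:
  P[0] = {{0,1,2,3,4,5,6,7,8}}
  P[1] = {{0},{1},{2},{3},{4},{5},{6,7,8}}
Fixed point at round 2; 7 class(es).
6∈{6,7,8}, 7∈{6,7,8}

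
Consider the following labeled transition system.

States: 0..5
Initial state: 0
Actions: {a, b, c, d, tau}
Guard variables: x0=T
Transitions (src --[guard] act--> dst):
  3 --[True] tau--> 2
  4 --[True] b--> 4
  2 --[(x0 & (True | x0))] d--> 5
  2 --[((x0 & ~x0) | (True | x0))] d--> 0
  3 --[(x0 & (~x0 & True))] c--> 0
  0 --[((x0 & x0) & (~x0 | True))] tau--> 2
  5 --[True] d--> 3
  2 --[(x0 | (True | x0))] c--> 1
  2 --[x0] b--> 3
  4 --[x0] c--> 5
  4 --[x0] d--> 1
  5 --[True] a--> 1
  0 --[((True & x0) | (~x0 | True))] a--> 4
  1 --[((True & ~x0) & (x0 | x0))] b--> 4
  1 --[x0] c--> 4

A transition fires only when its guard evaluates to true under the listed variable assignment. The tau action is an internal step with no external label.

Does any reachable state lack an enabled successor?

R = {0,1,2,3,4,5}
  0: a→4  tau→2  [2 exit(s)]
  1: c→4  [1 exit(s)]
  2: b→3  c→1  d→0  d→5  [4 exit(s)]
  3: tau→2  [1 exit(s)]
  4: b→4  c→5  d→1  [3 exit(s)]
  5: a→1  d→3  [2 exit(s)]

Answer: DEADLOCK-FREE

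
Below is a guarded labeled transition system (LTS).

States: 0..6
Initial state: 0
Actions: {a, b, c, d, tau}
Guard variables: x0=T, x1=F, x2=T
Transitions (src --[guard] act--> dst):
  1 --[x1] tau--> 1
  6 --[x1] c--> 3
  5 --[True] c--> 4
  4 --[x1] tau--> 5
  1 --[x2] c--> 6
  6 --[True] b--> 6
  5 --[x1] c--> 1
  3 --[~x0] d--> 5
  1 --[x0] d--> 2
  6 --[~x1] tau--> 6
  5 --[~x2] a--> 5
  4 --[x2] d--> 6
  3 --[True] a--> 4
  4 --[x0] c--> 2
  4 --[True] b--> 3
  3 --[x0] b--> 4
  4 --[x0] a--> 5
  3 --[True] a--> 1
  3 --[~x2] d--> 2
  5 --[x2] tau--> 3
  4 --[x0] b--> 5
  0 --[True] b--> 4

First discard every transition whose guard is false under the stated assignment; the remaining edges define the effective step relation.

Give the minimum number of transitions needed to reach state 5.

BFS to 5:
  Layer 0: {0}
  Layer 1: {4}
  Layer 2: {2,3,5,6}
5 enters at depth 2; path b·a

Answer: 2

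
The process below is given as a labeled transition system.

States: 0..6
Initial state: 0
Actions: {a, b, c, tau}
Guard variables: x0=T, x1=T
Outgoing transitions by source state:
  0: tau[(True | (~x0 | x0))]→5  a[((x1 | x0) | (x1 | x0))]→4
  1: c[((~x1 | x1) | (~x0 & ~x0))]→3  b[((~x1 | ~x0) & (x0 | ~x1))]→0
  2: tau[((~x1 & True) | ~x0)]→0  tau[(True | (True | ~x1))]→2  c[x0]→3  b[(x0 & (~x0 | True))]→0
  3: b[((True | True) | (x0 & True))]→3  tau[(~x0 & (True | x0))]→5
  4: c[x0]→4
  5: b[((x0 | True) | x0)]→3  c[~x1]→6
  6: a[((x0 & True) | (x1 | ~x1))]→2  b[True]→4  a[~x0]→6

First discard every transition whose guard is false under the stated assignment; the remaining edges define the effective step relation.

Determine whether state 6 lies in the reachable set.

Answer: UNREACHABLE

Working:
Guard filter leaves 11 enabled edge(s).
L0 = {0}
L1 = {4,5}  total {0,4,5}
L2 = {3}  total {0,3,4,5}
Reach set: {0,3,4,5}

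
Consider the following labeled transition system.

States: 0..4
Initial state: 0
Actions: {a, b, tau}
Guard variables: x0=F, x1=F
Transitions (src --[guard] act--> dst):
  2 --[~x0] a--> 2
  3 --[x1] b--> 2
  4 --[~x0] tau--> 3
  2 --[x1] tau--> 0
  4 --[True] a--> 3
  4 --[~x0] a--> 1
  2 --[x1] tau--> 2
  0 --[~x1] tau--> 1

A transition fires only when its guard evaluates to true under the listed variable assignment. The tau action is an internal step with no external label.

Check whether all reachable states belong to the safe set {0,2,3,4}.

Answer: INVARIANT VIOLATED at state 1

Working:
Inv-set: {0,2,3,4}
Reachable = {0,1}
  0: ✓
  1: outside
reach 1 via tau — violates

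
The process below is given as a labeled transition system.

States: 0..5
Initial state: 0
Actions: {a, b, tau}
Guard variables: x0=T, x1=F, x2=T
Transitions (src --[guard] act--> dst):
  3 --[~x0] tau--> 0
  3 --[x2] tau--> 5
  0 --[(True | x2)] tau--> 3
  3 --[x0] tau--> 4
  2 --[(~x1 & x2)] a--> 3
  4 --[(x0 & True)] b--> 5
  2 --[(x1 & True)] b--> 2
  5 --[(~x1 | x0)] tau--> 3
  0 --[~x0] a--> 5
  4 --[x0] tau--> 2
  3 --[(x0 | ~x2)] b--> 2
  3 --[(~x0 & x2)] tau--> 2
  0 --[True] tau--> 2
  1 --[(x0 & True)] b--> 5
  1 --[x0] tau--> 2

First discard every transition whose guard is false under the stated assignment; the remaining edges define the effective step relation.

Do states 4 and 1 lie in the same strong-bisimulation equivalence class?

Answer: BISIMILAR

Working:
Bisimulation quotient by refinement:
  π0 = {{0,1,2,3,4,5}}
  π1 = {{0,5},{1,3,4},{2}}
  π2 = {{0},{1,4},{2},{3},{5}}
5 equivalence class(es) (converged in 3)
[4]={1,4}  [1]={1,4}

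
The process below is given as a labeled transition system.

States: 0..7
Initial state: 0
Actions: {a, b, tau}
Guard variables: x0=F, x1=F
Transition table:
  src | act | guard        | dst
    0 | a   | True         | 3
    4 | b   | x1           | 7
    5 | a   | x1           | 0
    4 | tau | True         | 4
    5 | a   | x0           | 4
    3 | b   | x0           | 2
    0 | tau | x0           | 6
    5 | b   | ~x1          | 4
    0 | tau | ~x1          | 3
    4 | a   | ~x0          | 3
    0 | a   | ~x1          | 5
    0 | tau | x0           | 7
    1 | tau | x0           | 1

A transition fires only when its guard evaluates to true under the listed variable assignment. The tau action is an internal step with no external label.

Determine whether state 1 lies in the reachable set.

Answer: UNREACHABLE

Analysis:
Guard filter leaves 6 enabled edge(s).
L0 = {0}
L1 = {3,5}  cumulative {0,3,5}
L2 = {4}  cumulative {0,3,4,5}
R = {0,3,4,5}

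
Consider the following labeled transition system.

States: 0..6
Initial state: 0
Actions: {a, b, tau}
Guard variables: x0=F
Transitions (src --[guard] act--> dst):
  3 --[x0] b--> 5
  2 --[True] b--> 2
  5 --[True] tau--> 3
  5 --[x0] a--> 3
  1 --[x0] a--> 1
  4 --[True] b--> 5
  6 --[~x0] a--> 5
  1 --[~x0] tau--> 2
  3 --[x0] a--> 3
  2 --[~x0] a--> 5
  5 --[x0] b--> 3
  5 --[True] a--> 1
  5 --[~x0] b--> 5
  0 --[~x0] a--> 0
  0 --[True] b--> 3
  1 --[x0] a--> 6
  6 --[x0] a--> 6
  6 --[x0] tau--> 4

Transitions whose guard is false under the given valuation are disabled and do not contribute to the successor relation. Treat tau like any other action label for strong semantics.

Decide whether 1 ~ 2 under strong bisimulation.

Bisimulation quotient by refinement:
  round 0: {{0,1,2,3,4,5,6}}
  round 1: {{0,2},{1},{3},{4},{5},{6}}
  round 2: {{0},{1},{2},{3},{4},{5},{6}}
Fixed point at round 3; 7 class(es).
[1]={1}  [2]={2}

Answer: NOT BISIMILAR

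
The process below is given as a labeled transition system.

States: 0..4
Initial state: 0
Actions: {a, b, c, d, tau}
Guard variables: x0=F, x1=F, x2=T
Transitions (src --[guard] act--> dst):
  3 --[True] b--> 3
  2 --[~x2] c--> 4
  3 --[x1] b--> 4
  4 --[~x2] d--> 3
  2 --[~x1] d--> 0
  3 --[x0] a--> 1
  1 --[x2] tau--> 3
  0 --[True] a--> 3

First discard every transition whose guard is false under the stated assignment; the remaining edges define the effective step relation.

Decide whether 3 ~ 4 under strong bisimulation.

Answer: NOT BISIMILAR

Working:
Refine partition for ~:
  round 0: {{0,1,2,3,4}}
  round 1: {{0},{1},{2},{3},{4}}
5 equivalence class(es) (converged in 2)
class of 3: {3}; class of 4: {4}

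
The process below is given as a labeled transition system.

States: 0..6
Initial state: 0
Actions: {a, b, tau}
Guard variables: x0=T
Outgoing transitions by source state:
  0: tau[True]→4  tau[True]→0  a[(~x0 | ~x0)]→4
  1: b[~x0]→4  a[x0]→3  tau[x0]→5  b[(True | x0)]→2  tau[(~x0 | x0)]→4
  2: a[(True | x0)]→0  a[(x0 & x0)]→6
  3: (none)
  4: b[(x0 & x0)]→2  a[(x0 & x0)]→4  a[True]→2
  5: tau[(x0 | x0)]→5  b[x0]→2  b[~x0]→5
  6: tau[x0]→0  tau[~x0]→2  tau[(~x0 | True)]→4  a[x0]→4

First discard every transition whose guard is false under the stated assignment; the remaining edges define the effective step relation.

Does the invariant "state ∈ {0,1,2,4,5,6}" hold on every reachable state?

Answer: INVARIANT HOLDS

Analysis:
Safe = {0,1,2,4,5,6}
Reach set: {0,2,4,6}
  0: safe
  2: safe
  4: safe
  6: safe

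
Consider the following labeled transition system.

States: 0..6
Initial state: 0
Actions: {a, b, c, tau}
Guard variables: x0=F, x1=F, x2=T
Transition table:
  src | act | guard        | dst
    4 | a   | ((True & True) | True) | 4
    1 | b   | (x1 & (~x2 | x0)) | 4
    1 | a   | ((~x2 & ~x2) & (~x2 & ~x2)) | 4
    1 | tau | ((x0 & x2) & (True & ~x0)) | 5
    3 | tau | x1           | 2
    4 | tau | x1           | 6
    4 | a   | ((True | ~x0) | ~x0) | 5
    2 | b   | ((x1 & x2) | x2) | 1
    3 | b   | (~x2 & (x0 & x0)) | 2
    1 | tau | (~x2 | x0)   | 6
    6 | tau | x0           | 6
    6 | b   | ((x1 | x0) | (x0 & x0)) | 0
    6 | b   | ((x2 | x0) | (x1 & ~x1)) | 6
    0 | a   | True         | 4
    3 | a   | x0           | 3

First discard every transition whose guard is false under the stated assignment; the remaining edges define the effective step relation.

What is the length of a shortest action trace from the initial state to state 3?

Answer: UNREACHABLE

Analysis:
Breadth-first toward 3:
  L0 = {0}
  L1 = {4}
  L2 = {5}
3 never appears.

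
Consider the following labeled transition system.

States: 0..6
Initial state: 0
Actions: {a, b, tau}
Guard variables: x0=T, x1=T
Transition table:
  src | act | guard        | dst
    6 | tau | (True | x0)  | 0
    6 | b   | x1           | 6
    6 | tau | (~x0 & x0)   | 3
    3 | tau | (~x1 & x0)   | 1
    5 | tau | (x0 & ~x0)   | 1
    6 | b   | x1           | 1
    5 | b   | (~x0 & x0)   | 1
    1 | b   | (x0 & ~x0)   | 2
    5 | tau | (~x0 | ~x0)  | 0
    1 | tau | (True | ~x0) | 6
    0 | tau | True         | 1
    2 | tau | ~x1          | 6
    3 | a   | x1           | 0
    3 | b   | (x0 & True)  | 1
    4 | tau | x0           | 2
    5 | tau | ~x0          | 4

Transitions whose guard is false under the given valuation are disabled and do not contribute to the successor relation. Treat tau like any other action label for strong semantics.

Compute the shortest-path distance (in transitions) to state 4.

Answer: UNREACHABLE

Working:
Layered search for 4:
  depth 0: {0}
  depth 1: {1}
  depth 2: {6}
4 never appears.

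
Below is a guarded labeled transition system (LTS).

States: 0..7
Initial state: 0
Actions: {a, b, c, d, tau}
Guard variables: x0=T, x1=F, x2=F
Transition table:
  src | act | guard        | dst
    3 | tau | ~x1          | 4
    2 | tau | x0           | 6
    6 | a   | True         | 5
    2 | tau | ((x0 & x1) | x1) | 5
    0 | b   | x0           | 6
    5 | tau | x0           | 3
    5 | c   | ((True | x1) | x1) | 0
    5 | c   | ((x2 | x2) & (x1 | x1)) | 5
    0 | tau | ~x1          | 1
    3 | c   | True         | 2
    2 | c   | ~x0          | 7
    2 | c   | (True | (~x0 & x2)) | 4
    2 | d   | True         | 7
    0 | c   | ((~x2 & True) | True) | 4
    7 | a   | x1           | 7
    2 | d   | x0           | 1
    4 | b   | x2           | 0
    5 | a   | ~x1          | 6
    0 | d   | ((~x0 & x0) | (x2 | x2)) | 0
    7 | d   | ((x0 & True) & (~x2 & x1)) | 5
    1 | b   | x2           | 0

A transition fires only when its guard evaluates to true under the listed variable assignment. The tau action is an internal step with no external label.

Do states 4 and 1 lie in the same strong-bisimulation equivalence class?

Answer: BISIMILAR

Analysis:
Refine partition for ~:
  round 0: {{0,1,2,3,4,5,6,7}}
  round 1: {{0},{1,4,7},{2},{3},{5},{6}}
stable after 2 split(s): 6 block(s)
class of 4: {1,4,7}; class of 1: {1,4,7}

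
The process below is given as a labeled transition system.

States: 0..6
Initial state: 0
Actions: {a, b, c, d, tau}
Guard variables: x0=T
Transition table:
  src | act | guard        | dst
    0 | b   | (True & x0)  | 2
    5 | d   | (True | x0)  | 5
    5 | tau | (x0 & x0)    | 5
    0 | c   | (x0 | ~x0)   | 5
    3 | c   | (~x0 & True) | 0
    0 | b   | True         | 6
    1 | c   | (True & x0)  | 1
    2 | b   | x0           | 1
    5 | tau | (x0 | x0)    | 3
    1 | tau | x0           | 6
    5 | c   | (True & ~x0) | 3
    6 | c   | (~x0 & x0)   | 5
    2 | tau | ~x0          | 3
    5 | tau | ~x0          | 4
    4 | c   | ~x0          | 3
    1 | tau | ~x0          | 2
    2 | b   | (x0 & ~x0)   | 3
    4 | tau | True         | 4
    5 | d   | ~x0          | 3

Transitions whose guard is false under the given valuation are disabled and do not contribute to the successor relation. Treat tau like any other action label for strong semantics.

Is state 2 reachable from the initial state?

Answer: REACHABLE

Analysis:
10 transition(s) survive guard evaluation.
depth 0: {0}
depth 1: {2,5,6}  cumulative {0,2,5,6}
depth 2: {1,3}  cumulative {0,1,2,3,5,6}
R = {0,1,2,3,5,6}
witness 2: b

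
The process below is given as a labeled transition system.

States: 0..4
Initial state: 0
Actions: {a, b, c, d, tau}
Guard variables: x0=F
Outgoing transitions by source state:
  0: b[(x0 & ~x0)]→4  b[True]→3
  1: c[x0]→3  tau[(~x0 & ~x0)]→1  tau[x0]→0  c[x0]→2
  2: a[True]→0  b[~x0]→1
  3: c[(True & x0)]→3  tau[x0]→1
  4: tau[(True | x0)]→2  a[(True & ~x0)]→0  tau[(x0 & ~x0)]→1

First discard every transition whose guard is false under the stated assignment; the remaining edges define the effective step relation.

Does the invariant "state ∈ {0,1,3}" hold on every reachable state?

Answer: INVARIANT HOLDS

Analysis:
Allowed set {0,1,3}
R = {0,3}
  0: ✓
  3: ✓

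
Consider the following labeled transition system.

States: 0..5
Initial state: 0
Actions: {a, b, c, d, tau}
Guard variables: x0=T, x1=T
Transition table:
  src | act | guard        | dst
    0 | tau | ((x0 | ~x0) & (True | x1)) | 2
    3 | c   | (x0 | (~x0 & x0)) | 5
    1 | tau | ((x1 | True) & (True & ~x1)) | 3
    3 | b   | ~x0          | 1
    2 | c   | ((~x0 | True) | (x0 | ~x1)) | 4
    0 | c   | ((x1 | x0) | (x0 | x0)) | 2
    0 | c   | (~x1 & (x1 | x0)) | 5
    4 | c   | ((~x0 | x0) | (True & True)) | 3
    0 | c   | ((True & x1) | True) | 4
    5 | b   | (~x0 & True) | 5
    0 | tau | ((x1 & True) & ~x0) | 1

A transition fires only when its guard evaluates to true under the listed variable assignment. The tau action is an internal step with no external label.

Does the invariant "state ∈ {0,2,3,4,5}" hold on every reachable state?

Allowed set {0,2,3,4,5}
Reachable = {0,2,3,4,5}
  0: safe
  2: safe
  3: safe
  4: safe
  5: safe

Answer: INVARIANT HOLDS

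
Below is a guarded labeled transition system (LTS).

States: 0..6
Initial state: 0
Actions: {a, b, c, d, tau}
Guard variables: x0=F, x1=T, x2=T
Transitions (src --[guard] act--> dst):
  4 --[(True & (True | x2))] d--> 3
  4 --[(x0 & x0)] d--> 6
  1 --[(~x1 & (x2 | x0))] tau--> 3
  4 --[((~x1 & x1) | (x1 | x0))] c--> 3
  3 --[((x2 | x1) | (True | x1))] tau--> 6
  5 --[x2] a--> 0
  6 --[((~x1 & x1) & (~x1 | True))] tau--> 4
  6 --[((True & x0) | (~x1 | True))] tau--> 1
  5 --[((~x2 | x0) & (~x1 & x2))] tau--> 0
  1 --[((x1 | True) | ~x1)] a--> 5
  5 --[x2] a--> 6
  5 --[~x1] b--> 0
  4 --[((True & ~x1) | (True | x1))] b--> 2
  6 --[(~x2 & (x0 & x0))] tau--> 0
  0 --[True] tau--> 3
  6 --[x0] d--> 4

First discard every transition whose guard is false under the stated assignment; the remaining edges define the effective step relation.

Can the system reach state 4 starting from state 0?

Answer: UNREACHABLE

Working:
After dropping false guards: 9 live edges.
Layer 0: {0}
Layer 1: {3}  now seen {0,3}
Layer 2: {6}  now seen {0,3,6}
Layer 3: {1}  now seen {0,1,3,6}
Layer 4: {5}  now seen {0,1,3,5,6}
R = {0,1,3,5,6}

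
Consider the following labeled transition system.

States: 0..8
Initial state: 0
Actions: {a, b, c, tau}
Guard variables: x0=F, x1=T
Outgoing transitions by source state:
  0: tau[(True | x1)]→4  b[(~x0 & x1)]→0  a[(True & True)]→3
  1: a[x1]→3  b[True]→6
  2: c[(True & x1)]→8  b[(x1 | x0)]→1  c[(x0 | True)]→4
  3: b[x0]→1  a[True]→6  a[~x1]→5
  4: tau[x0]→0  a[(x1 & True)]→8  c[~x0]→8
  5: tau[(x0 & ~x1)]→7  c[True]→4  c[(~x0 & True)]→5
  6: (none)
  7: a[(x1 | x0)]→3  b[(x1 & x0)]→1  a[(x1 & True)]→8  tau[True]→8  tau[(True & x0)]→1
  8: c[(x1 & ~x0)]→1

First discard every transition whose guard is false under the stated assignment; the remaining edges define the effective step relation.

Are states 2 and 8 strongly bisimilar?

Answer: NOT BISIMILAR

Trace:
Bisimulation quotient by refinement:
  P[0] = {{0,1,2,3,4,5,6,7,8}}
  P[1] = {{0},{1},{2},{3},{4},{5,8},{6},{7}}
  P[2] = {{0},{1},{2},{3},{4},{5},{6},{7},{8}}
stable after 3 split(s): 9 block(s)
class of 2: {2}; class of 8: {8}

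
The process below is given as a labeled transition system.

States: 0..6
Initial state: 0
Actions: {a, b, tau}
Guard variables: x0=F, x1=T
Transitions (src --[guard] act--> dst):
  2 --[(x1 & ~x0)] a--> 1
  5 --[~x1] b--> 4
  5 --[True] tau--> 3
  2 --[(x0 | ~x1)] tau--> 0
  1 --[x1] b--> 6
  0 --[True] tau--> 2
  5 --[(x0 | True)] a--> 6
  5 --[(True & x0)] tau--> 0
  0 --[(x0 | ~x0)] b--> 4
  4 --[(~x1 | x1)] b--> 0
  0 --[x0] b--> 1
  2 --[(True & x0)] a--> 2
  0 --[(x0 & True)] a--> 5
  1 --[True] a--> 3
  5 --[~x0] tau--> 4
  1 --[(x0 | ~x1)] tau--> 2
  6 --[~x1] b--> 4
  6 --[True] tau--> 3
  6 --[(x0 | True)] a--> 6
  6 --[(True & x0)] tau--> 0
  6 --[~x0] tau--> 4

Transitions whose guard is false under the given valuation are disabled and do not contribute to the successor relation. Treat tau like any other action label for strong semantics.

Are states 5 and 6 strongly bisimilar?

Refine partition for ~:
  π0 = {{0,1,2,3,4,5,6}}
  π1 = {{0},{1},{2},{3},{4},{5,6}}
6 equivalence class(es) (converged in 2)
class of 5: {5,6}; class of 6: {5,6}

Answer: BISIMILAR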